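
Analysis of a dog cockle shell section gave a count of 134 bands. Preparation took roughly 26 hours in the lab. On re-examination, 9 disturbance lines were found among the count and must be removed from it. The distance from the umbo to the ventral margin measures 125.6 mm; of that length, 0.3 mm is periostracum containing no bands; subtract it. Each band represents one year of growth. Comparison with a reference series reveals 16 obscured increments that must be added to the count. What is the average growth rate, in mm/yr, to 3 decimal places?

True band count = 134 − 9 + 16 = 141.
The growth record spans 125.6 − 0.3 = 125.3 mm.
Mean rate = 125.3 mm / 141 years ≈ 0.889 mm/yr.

0.889 mm/yr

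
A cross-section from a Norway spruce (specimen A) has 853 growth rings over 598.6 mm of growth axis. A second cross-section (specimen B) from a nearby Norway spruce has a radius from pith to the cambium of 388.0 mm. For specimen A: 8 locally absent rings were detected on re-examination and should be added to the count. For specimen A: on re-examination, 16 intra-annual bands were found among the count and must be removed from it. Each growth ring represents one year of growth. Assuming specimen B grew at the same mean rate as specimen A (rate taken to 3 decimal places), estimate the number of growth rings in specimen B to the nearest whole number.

548 growth rings

Specimen A: adjusted count: 853 − 16 + 8 = 845 growth rings.
A: 598.6 mm over 845 years gives 598.6 / 845 ≈ 0.708 mm/yr.
B spans 388.0 / 0.708 = 548.02 years ≈ 548 growth rings.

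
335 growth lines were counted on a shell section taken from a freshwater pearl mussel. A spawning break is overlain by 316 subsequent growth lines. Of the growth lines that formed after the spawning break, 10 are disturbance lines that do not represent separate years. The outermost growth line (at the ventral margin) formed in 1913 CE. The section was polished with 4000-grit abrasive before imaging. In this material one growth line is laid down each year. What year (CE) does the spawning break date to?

1607 CE

There are 316 growth lines younger than the spawning break.
316 − 10 false = 306 true growth lines after the spawning break.
Counting back 306 years from 1913 CE places the spawning break in 1913 − 306 = 1607 CE.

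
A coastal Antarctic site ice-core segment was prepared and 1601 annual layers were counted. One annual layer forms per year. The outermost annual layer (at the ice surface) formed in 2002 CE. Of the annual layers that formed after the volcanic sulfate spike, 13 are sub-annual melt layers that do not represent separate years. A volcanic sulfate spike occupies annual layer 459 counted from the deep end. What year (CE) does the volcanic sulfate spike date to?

Between annual layer 459 and the ice surface there are 1601 − 459 = 1142 annual layers.
Removing the 13 false annual layers leaves 1142 − 13 = 1129 true annual layers beyond the volcanic sulfate spike.
The annual layer at the ice surface is 2002 CE, so the volcanic sulfate spike dates to 2002 − 1129 = 873 CE.

873 CE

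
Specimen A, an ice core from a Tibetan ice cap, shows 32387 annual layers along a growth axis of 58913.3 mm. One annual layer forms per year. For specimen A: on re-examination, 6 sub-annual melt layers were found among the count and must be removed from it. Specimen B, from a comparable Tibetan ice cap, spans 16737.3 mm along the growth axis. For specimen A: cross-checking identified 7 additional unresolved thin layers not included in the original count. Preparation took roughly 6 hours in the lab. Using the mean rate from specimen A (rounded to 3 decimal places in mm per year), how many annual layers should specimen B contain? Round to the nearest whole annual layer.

Specimen A: after corrections the count is 32387 − 6 + 7 = 32388 annual layers.
A: Mean rate = 58913.3 mm / 32388 years ≈ 1.819 mm per year.
B spans 16737.3 / 1.819 = 9201.37 years ≈ 9201 annual layers.

9201 annual layers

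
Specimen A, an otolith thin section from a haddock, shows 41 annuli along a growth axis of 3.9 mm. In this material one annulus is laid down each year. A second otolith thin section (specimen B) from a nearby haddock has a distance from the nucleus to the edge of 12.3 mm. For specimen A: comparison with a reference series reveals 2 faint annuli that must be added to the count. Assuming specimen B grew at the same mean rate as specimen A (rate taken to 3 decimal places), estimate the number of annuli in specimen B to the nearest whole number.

135 annuli

Specimen A: adjusted count: 41 + 2 = 43 annuli.
A: Mean rate = 3.9 mm / 43 years ≈ 0.091 mm/yr.
B spans 12.3 / 0.091 = 135.16 years ≈ 135 annuli.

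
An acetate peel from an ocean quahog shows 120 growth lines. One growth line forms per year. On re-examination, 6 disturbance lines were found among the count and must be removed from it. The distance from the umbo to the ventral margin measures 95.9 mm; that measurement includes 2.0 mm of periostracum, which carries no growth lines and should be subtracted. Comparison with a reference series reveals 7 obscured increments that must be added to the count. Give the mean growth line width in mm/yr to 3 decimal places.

Correcting the raw count gives 120 − 6 + 7 = 121 true growth lines.
Removing the 2.0 mm offcut leaves 95.9 − 2.0 = 93.9 mm.
Extension rate ≈ 93.9 / 121 = 0.776 mm/yr.

0.776 mm/yr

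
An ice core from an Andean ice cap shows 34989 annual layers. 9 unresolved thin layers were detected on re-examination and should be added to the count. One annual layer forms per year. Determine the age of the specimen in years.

Adjusted count: 34989 + 9 = 34998 annual layers.
With a one-to-one annual layer periodicity this is 34998 years.

34998 years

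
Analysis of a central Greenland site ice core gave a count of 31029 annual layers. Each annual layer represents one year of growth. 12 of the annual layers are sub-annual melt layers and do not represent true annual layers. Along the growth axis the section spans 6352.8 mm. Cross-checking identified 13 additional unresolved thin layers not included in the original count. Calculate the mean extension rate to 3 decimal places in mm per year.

After corrections the count is 31029 − 12 + 13 = 31030 annual layers.
Extension rate ≈ 6352.8 / 31030 = 0.205 mm per year.

0.205 mm per year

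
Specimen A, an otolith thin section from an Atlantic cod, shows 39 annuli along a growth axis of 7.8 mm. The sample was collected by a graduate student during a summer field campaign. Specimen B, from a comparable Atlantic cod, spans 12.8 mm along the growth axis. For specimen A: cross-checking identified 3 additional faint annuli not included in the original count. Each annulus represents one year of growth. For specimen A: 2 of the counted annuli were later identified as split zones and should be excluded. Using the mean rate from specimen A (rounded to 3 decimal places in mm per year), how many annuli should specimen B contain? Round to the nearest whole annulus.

Specimen A: correcting the raw count gives 39 − 2 + 3 = 40 true annuli.
A: Mean rate = 7.8 mm / 40 years ≈ 0.195 mm per year.
B spans 12.8 / 0.195 = 65.64 years ≈ 66 annuli.

66 annuli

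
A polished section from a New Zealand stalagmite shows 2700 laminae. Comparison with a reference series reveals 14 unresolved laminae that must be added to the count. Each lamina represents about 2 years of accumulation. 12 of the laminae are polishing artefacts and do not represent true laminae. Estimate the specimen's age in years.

Correcting the raw count gives 2700 − 12 + 14 = 2702 true laminae.
Multiplying by 2 years per lamina: 2702 × 2 = 5404 years.

5404 yr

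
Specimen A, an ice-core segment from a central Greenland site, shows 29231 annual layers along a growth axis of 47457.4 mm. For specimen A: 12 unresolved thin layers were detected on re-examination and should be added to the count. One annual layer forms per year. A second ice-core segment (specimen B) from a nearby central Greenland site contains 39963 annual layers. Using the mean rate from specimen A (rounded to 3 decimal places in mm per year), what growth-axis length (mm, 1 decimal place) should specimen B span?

64859.9 mm

Specimen A: correcting the raw count gives 29231 + 12 = 29243 true annual layers.
A: 47457.4 mm over 29243 years gives 47457.4 / 29243 ≈ 1.623 mm per year.
Length of B = 1.623 × 39963 = 64859.9 mm.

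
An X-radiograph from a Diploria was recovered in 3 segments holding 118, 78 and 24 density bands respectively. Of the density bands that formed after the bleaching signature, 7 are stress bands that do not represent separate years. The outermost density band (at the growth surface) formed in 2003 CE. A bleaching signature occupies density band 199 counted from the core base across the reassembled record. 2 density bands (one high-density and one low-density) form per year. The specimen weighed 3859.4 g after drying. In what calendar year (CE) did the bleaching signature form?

Total density bands = 118 + 78 + 24 = 220.
The bleaching signature sits at density band 199 from the core base, so 220 − 199 = 21 density bands formed after it.
Excluding 7 false density bands: 21 − 7 = 14.
With 2 density bands per year, 14 / 2 = 7 years.
2003 − 7 = 1996 CE.

1996 CE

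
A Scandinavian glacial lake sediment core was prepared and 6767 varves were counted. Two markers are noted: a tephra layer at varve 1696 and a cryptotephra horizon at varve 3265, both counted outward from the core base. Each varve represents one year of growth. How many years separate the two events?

Separation: 3265 − 1696 = 1569 varves.
That is 1569 years at one varve per year.

1569 years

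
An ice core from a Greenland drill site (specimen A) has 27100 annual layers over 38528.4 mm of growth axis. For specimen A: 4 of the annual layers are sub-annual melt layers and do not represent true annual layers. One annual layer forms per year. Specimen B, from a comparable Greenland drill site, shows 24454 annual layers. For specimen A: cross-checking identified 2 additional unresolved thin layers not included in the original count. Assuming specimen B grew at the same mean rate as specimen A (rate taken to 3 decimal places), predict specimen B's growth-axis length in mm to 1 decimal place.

Specimen A: adjusted count: 27100 − 4 + 2 = 27098 annual layers.
A: 38528.4 mm over 27098 years gives 38528.4 / 27098 ≈ 1.422 mm/year.
B's length ≈ 1.422 × 24454 = 34773.6 mm.

34773.6 mm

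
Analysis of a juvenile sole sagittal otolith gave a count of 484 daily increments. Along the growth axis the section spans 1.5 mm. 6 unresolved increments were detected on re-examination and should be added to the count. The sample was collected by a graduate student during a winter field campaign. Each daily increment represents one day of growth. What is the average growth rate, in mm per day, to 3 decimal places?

True daily increment count = 484 + 6 = 490.
Mean rate = 1.5 mm / 490 days ≈ 0.003 mm per day.

0.003 mm per day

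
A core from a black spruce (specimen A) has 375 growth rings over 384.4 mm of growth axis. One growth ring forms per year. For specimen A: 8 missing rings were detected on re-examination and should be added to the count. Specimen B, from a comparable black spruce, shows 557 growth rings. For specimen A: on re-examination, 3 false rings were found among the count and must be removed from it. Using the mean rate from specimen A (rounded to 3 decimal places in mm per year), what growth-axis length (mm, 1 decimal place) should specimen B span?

Specimen A: true growth ring count = 375 − 3 + 8 = 380.
A: 384.4 mm over 380 years gives 384.4 / 380 ≈ 1.012 mm/year.
For B, 1.012 mm/year × 557 years = 563.7 mm.

563.7 mm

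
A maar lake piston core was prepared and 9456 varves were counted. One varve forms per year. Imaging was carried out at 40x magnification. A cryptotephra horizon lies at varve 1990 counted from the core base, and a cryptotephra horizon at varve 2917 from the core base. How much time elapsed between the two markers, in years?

The two markers are separated by 2917 − 1990 = 927 varves.
At one varve per year, 927 years elapsed between them.

927 yr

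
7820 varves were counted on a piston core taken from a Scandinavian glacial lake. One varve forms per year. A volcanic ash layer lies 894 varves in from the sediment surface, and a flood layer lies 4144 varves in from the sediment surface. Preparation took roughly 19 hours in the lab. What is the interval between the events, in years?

The two markers are separated by 4144 − 894 = 3250 varves.
At one varve per year, 3250 years elapsed between them.

3250 years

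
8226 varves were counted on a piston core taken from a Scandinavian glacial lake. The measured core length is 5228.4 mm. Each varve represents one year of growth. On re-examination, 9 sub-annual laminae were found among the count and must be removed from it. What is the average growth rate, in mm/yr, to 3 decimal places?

True varve count = 8226 − 9 = 8217.
5228.4 mm over 8217 years gives 5228.4 / 8217 ≈ 0.636 mm/yr.

0.636 mm/yr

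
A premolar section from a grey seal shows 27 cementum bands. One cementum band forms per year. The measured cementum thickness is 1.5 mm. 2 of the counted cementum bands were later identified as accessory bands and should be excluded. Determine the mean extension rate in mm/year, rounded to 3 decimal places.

Correcting the raw count gives 27 − 2 = 25 true cementum bands.
Extension rate ≈ 1.5 / 25 = 0.060 mm/year.

0.060 mm/year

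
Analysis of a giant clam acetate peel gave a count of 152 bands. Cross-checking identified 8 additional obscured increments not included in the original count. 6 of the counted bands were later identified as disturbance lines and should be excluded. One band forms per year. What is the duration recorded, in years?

After corrections the count is 152 − 6 + 8 = 154 bands.
At one band per year, that is 154 years.

154 years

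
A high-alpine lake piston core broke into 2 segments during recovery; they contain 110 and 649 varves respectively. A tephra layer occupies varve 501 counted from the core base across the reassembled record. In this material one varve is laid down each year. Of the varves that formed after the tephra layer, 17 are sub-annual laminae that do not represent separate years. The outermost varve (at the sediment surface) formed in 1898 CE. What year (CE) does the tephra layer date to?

1657 CE

Total varves = 110 + 649 = 759.
The tephra layer sits at varve 501 from the core base, so 759 − 501 = 258 varves formed after it.
Removing the 17 false varves leaves 258 − 17 = 241 true varves beyond the tephra layer.
1898 − 241 = 1657 CE.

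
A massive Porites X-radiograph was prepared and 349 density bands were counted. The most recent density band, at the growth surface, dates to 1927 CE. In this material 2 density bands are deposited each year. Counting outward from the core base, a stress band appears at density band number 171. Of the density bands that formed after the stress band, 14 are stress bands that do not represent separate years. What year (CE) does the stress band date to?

Between density band 171 and the growth surface there are 349 − 171 = 178 density bands.
Excluding 14 false density bands: 178 − 14 = 164.
164 density bands at 2 per year is 164 / 2 = 82 years.
1927 − 82 = 1845 CE.

1845 CE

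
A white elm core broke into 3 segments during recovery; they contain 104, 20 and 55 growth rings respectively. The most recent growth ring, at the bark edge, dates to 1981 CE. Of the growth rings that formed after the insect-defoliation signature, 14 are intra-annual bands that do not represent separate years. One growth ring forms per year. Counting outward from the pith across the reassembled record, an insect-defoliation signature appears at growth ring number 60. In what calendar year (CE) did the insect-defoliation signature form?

1876 CE

Total growth rings = 104 + 20 + 55 = 179.
179 − 60 = 119 growth rings lie beyond the insect-defoliation signature toward the bark edge.
Excluding 14 false growth rings: 119 − 14 = 105.
Counting back 105 years from 1981 CE places the insect-defoliation signature in 1981 − 105 = 1876 CE.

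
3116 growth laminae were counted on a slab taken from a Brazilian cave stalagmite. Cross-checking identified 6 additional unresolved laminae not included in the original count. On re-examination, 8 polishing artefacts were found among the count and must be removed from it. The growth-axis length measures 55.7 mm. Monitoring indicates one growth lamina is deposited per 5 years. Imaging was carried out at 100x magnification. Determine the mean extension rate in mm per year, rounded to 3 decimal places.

0.004 mm per year

Correcting the raw count gives 3116 − 8 + 6 = 3114 true growth laminae.
At 5 years per growth lamina, 3114 × 5 = 15570 years.
55.7 mm over 15570 years gives 55.7 / 15570 ≈ 0.004 mm per year.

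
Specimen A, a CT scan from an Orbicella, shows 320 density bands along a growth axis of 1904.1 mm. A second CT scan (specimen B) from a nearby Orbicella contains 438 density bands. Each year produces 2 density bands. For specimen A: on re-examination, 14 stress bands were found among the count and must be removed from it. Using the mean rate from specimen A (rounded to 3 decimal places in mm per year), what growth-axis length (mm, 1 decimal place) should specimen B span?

2725.5 mm

Specimen A: true density band count = 320 − 14 = 306.
Specimen A: with 2 density bands per year, 306 / 2 = 153 years.
A: Extension rate ≈ 1904.1 / 153 = 12.445 mm/year.
Specimen B: 438 density bands at 2 per year is 438 / 2 = 219 years. Length of B = 12.445 × 219 = 2725.5 mm.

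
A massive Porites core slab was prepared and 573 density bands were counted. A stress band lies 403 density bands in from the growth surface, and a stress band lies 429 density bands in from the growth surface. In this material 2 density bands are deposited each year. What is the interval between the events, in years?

13 years

Separation: 429 − 403 = 26 density bands.
With 2 density bands per year, 26 / 2 = 13 years.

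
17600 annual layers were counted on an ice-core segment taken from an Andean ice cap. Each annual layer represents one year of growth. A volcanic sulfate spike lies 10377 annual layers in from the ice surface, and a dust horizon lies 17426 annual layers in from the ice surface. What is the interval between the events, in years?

7049 years

The two markers are separated by 17426 − 10377 = 7049 annual layers.
At one annual layer per year, 7049 years elapsed between them.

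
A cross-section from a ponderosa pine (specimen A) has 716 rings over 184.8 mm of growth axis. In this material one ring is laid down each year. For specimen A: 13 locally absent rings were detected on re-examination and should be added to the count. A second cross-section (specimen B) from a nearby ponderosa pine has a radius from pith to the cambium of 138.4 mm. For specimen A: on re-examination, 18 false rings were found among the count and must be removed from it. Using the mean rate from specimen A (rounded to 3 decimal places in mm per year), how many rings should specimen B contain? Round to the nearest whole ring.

532 rings

Specimen A: adjusted count: 716 − 18 + 13 = 711 rings.
A: Mean rate = 184.8 mm / 711 years ≈ 0.260 mm/yr.
For B, 138.4 / 0.260 = 532.31 years ≈ 532 rings.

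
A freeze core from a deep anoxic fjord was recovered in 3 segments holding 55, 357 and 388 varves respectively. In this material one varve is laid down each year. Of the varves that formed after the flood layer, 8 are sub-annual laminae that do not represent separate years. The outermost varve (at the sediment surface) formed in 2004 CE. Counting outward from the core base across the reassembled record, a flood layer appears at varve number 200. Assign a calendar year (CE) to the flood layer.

1412 CE

Total varves = 55 + 357 + 388 = 800.
The flood layer sits at varve 200 from the core base, so 800 − 200 = 600 varves formed after it.
Removing the 8 false varves leaves 600 − 8 = 592 true varves beyond the flood layer.
2004 − 592 = 1412 CE.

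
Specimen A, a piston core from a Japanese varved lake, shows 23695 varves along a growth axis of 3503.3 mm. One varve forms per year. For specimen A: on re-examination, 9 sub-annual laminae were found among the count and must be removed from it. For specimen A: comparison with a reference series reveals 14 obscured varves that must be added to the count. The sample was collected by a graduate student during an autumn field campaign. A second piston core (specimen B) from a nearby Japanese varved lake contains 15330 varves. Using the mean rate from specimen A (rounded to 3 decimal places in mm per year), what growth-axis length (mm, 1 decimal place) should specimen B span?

2268.8 mm

Specimen A: adjusted count: 23695 − 9 + 14 = 23700 varves.
A: Mean rate = 3503.3 mm / 23700 years ≈ 0.148 mm/yr.
For B, 0.148 mm/year × 15330 years = 2268.8 mm.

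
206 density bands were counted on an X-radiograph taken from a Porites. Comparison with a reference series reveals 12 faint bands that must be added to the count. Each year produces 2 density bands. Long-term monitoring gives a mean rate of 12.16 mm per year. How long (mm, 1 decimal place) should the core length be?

1325.4 mm

True density band count = 206 + 12 = 218.
Dividing by 2 density bands per year: 218 / 2 = 109 years.
Predicted length = 12.16 mm/year × 109 years = 1325.4 mm.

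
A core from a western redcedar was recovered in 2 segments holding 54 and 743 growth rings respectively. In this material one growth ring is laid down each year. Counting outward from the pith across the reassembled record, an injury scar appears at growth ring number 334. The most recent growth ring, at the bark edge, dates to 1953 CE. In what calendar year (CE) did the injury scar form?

1490 CE

Total growth rings = 54 + 743 = 797.
The injury scar sits at growth ring 334 from the pith, so 797 − 334 = 463 growth rings formed after it.
1953 − 463 = 1490 CE.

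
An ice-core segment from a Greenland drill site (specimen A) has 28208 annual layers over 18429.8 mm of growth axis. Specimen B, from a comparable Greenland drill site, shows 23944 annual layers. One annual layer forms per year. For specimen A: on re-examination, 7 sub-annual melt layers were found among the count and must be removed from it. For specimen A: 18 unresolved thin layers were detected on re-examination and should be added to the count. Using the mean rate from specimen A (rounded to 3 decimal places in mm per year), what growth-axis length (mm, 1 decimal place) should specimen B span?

Specimen A: correcting the raw count gives 28208 − 7 + 18 = 28219 true annual layers.
A: Extension rate ≈ 18429.8 / 28219 = 0.653 mm/yr.
Length of B = 0.653 × 23944 = 15635.4 mm.

15635.4 mm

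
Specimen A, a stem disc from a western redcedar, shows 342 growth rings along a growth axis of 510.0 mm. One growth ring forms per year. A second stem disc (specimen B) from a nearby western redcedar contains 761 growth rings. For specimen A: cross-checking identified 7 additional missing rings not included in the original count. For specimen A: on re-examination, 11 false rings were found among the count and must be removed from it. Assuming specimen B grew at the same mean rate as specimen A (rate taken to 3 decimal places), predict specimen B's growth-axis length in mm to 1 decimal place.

Specimen A: adjusted count: 342 − 11 + 7 = 338 growth rings.
A: 510.0 mm over 338 years gives 510.0 / 338 ≈ 1.509 mm per year.
Length of B = 1.509 × 761 = 1148.3 mm.

1148.3 mm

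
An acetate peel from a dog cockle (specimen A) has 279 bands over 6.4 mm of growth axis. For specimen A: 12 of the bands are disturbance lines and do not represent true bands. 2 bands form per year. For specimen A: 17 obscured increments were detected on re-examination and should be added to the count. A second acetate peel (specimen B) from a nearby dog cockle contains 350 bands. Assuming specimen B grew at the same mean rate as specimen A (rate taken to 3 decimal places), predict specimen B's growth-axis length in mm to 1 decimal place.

Specimen A: correcting the raw count gives 279 − 12 + 17 = 284 true bands.
Specimen A: with 2 bands per year, 284 / 2 = 142 years.
A: Extension rate ≈ 6.4 / 142 = 0.045 mm/yr.
Specimen B: dividing by 2 bands per year: 350 / 2 = 175 years. B's length ≈ 0.045 × 175 = 7.9 mm.

7.9 mm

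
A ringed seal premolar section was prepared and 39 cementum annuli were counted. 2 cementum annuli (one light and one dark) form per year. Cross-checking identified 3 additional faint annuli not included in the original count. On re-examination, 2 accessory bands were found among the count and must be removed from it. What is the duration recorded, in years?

Adjusted count: 39 − 2 + 3 = 40 cementum annuli.
Dividing by 2 cementum annuli per year: 40 / 2 = 20 years.

20 years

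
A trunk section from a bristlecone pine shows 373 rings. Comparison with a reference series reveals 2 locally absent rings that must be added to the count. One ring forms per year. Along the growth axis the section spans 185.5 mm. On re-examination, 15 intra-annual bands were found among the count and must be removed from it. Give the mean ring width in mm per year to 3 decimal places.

0.515 mm per year

Correcting the raw count gives 373 − 15 + 2 = 360 true rings.
Extension rate ≈ 185.5 / 360 = 0.515 mm per year.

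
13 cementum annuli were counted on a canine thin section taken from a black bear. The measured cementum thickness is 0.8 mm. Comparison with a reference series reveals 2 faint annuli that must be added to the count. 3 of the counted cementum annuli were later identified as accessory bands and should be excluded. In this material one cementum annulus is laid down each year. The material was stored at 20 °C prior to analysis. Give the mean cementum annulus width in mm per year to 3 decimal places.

0.067 mm per year

Adjusted count: 13 − 3 + 2 = 12 cementum annuli.
0.8 mm over 12 years gives 0.8 / 12 ≈ 0.067 mm per year.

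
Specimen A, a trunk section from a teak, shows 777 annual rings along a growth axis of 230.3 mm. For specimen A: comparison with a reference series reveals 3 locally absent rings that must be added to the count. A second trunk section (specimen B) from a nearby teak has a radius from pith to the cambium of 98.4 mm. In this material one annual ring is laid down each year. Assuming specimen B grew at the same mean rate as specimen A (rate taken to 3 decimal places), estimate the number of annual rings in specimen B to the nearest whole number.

Specimen A: correcting the raw count gives 777 + 3 = 780 true annual rings.
A: 230.3 mm over 780 years gives 230.3 / 780 ≈ 0.295 mm/yr.
Specimen B: 98.4 mm / 0.295 mm per year = 333.56 years ≈ 334 annual rings.

334 annual rings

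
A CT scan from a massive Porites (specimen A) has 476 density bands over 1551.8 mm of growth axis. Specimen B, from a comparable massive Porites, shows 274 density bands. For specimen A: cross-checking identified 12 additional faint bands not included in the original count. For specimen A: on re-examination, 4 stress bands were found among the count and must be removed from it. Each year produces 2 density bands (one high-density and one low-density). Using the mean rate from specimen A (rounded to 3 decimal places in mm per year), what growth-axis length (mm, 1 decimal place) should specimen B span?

Specimen A: after corrections the count is 476 − 4 + 12 = 484 density bands.
Specimen A: 484 density bands at 2 per year is 484 / 2 = 242 years.
A: Mean rate = 1551.8 mm / 242 years ≈ 6.412 mm/year.
Specimen B: 274 density bands at 2 per year is 274 / 2 = 137 years. Length of B = 6.412 × 137 = 878.4 mm.

878.4 mm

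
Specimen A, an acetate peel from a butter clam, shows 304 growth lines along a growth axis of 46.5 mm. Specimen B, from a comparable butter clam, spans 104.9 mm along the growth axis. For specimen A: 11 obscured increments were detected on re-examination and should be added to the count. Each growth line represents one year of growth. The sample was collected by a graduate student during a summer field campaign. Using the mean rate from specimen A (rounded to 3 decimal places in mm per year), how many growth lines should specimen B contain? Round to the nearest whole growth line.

709 growth lines

Specimen A: after corrections the count is 304 + 11 = 315 growth lines.
A: 46.5 mm over 315 years gives 46.5 / 315 ≈ 0.148 mm per year.
B spans 104.9 / 0.148 = 708.78 years ≈ 709 growth lines.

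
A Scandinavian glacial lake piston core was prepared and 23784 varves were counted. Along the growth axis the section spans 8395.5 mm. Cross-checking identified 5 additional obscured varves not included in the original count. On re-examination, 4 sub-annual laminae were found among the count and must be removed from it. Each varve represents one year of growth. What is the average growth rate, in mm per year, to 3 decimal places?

0.353 mm per year

Adjusted count: 23784 − 4 + 5 = 23785 varves.
8395.5 mm over 23785 years gives 8395.5 / 23785 ≈ 0.353 mm per year.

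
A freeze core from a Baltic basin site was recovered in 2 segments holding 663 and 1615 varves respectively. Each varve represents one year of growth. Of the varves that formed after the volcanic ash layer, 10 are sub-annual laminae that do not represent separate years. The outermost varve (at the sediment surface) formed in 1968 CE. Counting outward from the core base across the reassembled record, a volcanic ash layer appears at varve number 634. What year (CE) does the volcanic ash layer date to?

Total varves = 663 + 1615 = 2278.
Between varve 634 and the sediment surface there are 2278 − 634 = 1644 varves.
Excluding 10 false varves: 1644 − 10 = 1634.
The varve at the sediment surface is 1968 CE, so the volcanic ash layer dates to 1968 − 1634 = 334 CE.

334 CE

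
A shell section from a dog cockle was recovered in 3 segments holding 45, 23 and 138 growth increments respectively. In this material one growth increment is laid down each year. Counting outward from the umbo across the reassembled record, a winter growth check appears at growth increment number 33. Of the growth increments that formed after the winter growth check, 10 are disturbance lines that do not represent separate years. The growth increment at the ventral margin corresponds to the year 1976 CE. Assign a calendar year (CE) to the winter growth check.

1813 CE

Total growth increments = 45 + 23 + 138 = 206.
Between growth increment 33 and the ventral margin there are 206 − 33 = 173 growth increments.
Removing the 10 false growth increments leaves 173 − 10 = 163 true growth increments beyond the winter growth check.
The growth increment at the ventral margin is 1976 CE, so the winter growth check dates to 1976 − 163 = 1813 CE.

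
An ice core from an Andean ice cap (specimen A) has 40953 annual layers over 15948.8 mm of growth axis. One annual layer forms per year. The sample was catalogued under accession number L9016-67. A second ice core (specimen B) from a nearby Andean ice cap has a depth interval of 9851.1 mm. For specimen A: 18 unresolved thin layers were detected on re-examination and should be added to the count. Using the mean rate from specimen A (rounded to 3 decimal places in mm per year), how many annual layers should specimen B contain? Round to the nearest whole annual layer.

Specimen A: correcting the raw count gives 40953 + 18 = 40971 true annual layers.
A: Extension rate ≈ 15948.8 / 40971 = 0.389 mm per year.
For B, 9851.1 / 0.389 = 25324.16 years ≈ 25324 annual layers.

25324 annual layers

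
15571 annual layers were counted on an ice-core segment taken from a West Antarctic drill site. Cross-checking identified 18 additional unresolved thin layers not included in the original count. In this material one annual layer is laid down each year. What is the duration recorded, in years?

Adjusted count: 15571 + 18 = 15589 annual layers.
With a one-to-one annual layer periodicity this is 15589 years.

15589 years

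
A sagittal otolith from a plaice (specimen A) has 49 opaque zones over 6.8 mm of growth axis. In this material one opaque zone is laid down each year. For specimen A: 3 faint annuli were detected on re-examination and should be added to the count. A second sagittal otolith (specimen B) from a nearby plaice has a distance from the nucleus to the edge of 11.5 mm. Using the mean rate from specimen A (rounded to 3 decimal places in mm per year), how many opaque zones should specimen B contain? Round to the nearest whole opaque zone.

Specimen A: adjusted count: 49 + 3 = 52 opaque zones.
A: Mean rate = 6.8 mm / 52 years ≈ 0.131 mm/year.
B spans 11.5 / 0.131 = 87.79 years ≈ 88 opaque zones.

88 opaque zones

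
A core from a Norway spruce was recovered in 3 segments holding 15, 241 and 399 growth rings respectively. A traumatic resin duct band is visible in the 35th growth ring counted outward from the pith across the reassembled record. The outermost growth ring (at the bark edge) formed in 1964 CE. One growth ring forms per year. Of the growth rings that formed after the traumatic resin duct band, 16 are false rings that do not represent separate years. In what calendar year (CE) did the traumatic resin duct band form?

Total growth rings = 15 + 241 + 399 = 655.
655 − 35 = 620 growth rings lie beyond the traumatic resin duct band toward the bark edge.
Excluding 16 false growth rings: 620 − 16 = 604.
Counting back 604 years from 1964 CE places the traumatic resin duct band in 1964 − 604 = 1360 CE.

1360 CE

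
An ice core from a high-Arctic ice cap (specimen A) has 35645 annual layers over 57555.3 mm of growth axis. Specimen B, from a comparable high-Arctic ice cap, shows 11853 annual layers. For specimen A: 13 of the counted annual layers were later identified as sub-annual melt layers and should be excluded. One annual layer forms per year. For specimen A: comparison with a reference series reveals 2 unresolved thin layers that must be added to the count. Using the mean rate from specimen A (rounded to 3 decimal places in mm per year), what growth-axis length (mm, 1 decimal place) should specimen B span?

19142.6 mm

Specimen A: true annual layer count = 35645 − 13 + 2 = 35634.
A: 57555.3 mm over 35634 years gives 57555.3 / 35634 ≈ 1.615 mm/yr.
B's length ≈ 1.615 × 11853 = 19142.6 mm.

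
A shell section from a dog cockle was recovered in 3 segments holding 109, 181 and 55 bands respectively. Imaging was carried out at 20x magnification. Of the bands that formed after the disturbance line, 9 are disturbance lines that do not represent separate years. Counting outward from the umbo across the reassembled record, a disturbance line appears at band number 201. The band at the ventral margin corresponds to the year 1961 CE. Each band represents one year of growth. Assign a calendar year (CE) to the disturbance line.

1826 CE

Total bands = 109 + 181 + 55 = 345.
345 − 201 = 144 bands lie beyond the disturbance line toward the ventral margin.
Removing the 9 false bands leaves 144 − 9 = 135 true bands beyond the disturbance line.
1961 − 135 = 1826 CE.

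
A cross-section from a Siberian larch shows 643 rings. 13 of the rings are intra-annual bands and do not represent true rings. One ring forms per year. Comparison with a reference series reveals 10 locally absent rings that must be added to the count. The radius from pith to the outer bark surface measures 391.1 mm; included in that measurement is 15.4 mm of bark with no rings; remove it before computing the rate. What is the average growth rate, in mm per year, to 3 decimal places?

0.587 mm per year

After corrections the count is 643 − 13 + 10 = 640 rings.
Net length = 391.1 − 15.4 = 375.7 mm.
375.7 mm over 640 years gives 375.7 / 640 ≈ 0.587 mm per year.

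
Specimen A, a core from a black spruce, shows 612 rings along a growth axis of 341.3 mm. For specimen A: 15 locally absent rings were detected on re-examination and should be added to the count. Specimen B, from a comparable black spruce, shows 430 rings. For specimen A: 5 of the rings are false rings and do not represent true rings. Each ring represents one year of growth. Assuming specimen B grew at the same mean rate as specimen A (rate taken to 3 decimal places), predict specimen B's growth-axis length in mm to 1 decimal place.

Specimen A: true ring count = 612 − 5 + 15 = 622.
A: Extension rate ≈ 341.3 / 622 = 0.549 mm/yr.
Length of B = 0.549 × 430 = 236.1 mm.

236.1 mm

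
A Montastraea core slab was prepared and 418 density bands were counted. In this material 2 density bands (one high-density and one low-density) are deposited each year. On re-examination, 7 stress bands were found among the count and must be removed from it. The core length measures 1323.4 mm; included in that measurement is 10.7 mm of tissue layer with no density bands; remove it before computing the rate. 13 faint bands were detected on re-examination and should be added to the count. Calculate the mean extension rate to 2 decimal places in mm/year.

True density band count = 418 − 7 + 13 = 424.
With 2 density bands per year, 424 / 2 = 212 years.
The growth record spans 1323.4 − 10.7 = 1312.7 mm.
Mean rate = 1312.7 mm / 212 years ≈ 6.19 mm/year.

6.19 mm/year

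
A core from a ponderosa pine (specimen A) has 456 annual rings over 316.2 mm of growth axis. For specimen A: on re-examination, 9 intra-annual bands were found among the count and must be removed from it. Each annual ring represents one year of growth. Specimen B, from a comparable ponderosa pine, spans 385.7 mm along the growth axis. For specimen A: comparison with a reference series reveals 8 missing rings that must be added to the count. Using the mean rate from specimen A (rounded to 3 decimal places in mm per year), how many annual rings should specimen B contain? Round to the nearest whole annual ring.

555 annual rings

Specimen A: adjusted count: 456 − 9 + 8 = 455 annual rings.
A: Extension rate ≈ 316.2 / 455 = 0.695 mm/yr.
Specimen B: 385.7 mm / 0.695 mm per year = 554.96 years ≈ 555 annual rings.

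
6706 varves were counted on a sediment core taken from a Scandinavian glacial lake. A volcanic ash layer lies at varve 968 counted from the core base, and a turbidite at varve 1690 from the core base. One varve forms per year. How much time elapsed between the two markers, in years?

Separation: 1690 − 968 = 722 varves.
That is 722 years at one varve per year.

722 yr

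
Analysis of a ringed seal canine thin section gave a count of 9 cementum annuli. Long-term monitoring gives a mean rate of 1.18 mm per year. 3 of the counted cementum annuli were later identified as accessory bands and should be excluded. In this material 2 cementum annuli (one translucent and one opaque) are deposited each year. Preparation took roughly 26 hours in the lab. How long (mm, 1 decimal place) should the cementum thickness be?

3.5 mm

After corrections the count is 9 − 3 = 6 cementum annuli.
Dividing by 2 cementum annuli per year: 6 / 2 = 3 years.
3 years at 1.18 mm/year gives 1.18 × 3 = 3.5 mm.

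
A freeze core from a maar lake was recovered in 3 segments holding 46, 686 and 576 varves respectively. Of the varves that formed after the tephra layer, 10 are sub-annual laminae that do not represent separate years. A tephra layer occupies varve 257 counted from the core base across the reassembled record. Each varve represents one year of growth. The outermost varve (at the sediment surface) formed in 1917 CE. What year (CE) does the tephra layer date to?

876 CE

Total varves = 46 + 686 + 576 = 1308.
The tephra layer sits at varve 257 from the core base, so 1308 − 257 = 1051 varves formed after it.
Excluding 10 false varves: 1051 − 10 = 1041.
1917 − 1041 = 876 CE.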